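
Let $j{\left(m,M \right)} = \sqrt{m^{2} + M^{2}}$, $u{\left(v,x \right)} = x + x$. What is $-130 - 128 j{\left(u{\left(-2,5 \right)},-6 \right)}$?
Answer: $-130 - 256 \sqrt{34} \approx -1622.7$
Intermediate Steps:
$u{\left(v,x \right)} = 2 x$
$j{\left(m,M \right)} = \sqrt{M^{2} + m^{2}}$
$-130 - 128 j{\left(u{\left(-2,5 \right)},-6 \right)} = -130 - 128 \sqrt{\left(-6\right)^{2} + \left(2 \cdot 5\right)^{2}} = -130 - 128 \sqrt{36 + 10^{2}} = -130 - 128 \sqrt{36 + 100} = -130 - 128 \sqrt{136} = -130 - 128 \cdot 2 \sqrt{34} = -130 - 256 \sqrt{34}$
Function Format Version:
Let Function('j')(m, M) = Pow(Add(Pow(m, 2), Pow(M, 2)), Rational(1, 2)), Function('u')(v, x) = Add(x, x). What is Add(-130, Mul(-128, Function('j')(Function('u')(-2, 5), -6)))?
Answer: Add(-130, Mul(-256, Pow(34, Rational(1, 2)))) ≈ -1622.7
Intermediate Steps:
Function('u')(v, x) = Mul(2, x)
Function('j')(m, M) = Pow(Add(Pow(M, 2), Pow(m, 2)), Rational(1, 2))
Add(-130, Mul(-128, Function('j')(Function('u')(-2, 5), -6))) = Add(-130, Mul(-128, Pow(Add(Pow(-6, 2), Pow(Mul(2, 5), 2)), Rational(1, 2)))) = Add(-130, Mul(-128, Pow(Add(36, Pow(10, 2)), Rational(1, 2)))) = Add(-130, Mul(-128, Pow(Add(36, 100), Rational(1, 2)))) = Add(-130, Mul(-128, Pow(136, Rational(1, 2)))) = Add(-130, Mul(-128, Mul(2, Pow(34, Rational(1, 2))))) = Add(-130, Mul(-256, Pow(34, Rational(1, 2))))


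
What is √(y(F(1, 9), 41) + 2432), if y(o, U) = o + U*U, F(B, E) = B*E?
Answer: 3*√458 ≈ 64.203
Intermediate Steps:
y(o, U) = o + U²
√(y(F(1, 9), 41) + 2432) = √((1*9 + 41²) + 2432) = √((9 + 1681) + 2432) = √(1690 + 2432) = √4122 = 3*√458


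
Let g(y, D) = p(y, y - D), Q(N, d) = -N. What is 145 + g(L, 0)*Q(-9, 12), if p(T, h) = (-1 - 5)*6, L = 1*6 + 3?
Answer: -179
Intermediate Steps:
L = 9 (L = 6 + 3 = 9)
p(T, h) = -36 (p(T, h) = -6*6 = -36)
g(y, D) = -36
145 + g(L, 0)*Q(-9, 12) = 145 - (-36)*(-9) = 145 - 36*9 = 145 - 324 = -179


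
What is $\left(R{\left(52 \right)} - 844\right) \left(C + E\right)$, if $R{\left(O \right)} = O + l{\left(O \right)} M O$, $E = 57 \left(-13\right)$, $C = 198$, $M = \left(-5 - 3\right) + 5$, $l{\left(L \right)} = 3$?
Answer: $684180$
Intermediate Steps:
$M = -3$ ($M = -8 + 5 = -3$)
$E = -741$
$R{\left(O \right)} = - 8 O$ ($R{\left(O \right)} = O + 3 \left(-3\right) O = O - 9 O = - 8 O$)
$\left(R{\left(52 \right)} - 844\right) \left(C + E\right) = \left(\left(-8\right) 52 - 844\right) \left(198 - 741\right) = \left(-416 - 844\right) \left(-543\right) = \left(-1260\right) \left(-543\right) = 684180$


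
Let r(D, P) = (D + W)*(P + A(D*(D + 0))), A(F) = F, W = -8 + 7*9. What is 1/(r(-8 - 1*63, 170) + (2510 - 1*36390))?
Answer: -1/117256 ≈ -8.5284e-6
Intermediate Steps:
W = 55 (W = -8 + 63 = 55)
r(D, P) = (55 + D)*(P + D²) (r(D, P) = (D + 55)*(P + D*(D + 0)) = (55 + D)*(P + D*D) = (55 + D)*(P + D²))
1/(r(-8 - 1*63, 170) + (2510 - 1*36390)) = 1/(((-8 - 1*63)³ + 55*170 + 55*(-8 - 1*63)² + (-8 - 1*63)*170) + (2510 - 1*36390)) = 1/(((-8 - 63)³ + 9350 + 55*(-8 - 63)² + (-8 - 63)*170) + (2510 - 36390)) = 1/(((-71)³ + 9350 + 55*(-71)² - 71*170) - 33880) = 1/((-357911 + 9350 + 55*5041 - 12070) - 33880) = 1/((-357911 + 9350 + 277255 - 12070) - 33880) = 1/(-83376 - 33880) = 1/(-117256) = -1/117256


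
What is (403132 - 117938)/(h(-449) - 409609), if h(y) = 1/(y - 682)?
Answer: -161277207/231633890 ≈ -0.69626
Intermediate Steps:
h(y) = 1/(-682 + y)
(403132 - 117938)/(h(-449) - 409609) = (403132 - 117938)/(1/(-682 - 449) - 409609) = 285194/(1/(-1131) - 409609) = 285194/(-1/1131 - 409609) = 285194/(-463267780/1131) = 285194*(-1131/463267780) = -161277207/231633890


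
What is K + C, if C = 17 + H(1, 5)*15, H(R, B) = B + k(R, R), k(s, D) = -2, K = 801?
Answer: 863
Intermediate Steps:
H(R, B) = -2 + B (H(R, B) = B - 2 = -2 + B)
C = 62 (C = 17 + (-2 + 5)*15 = 17 + 3*15 = 17 + 45 = 62)
K + C = 801 + 62 = 863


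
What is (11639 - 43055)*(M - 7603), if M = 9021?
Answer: -44547888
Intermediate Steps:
(11639 - 43055)*(M - 7603) = (11639 - 43055)*(9021 - 7603) = -31416*1418 = -44547888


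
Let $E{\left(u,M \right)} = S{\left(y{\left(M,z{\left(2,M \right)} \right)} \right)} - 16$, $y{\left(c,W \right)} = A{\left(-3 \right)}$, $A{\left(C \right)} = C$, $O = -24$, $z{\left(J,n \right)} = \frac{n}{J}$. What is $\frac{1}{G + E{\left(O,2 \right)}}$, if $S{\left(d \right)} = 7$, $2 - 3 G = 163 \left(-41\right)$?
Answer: $\frac{3}{6658} \approx 0.00045059$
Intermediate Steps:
$G = \frac{6685}{3}$ ($G = \frac{2}{3} - \frac{163 \left(-41\right)}{3} = \frac{2}{3} - - \frac{6683}{3} = \frac{2}{3} + \frac{6683}{3} = \frac{6685}{3} \approx 2228.3$)
$y{\left(c,W \right)} = -3$
$E{\left(u,M \right)} = -9$ ($E{\left(u,M \right)} = 7 - 16 = -9$)
$\frac{1}{G + E{\left(O,2 \right)}} = \frac{1}{\frac{6685}{3} - 9} = \frac{1}{\frac{6658}{3}} = \frac{3}{6658}$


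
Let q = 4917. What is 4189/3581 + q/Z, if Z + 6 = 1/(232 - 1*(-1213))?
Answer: -25406923324/31043689 ≈ -818.42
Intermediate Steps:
Z = -8669/1445 (Z = -6 + 1/(232 - 1*(-1213)) = -6 + 1/(232 + 1213) = -6 + 1/1445 = -8669/1445 ≈ -5.9993)
4189/3581 + q/Z = 4189/3581 + 4917/(-8669/1445) = 4189*(1/3581) + 4917*(-1445/8669) = 4189/3581 - 7105065/8669 = -25406923324/31043689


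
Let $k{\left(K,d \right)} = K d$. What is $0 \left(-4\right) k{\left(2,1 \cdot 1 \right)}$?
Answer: $0$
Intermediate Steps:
$0 \left(-4\right) k{\left(2,1 \cdot 1 \right)} = 0 \left(-4\right) 2 \cdot 1 \cdot 1 = 0 \cdot 2 \cdot 1 = 0 \cdot 2 = 0$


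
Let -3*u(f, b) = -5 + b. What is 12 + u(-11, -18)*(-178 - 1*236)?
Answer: -3162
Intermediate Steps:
u(f, b) = 5/3 - b/3 (u(f, b) = -(-5 + b)/3 = 5/3 - b/3)
12 + u(-11, -18)*(-178 - 1*236) = 12 + (5/3 - ⅓*(-18))*(-178 - 1*236) = 12 + (5/3 + 6)*(-178 - 236) = 12 + (23/3)*(-414) = 12 - 3174 = -3162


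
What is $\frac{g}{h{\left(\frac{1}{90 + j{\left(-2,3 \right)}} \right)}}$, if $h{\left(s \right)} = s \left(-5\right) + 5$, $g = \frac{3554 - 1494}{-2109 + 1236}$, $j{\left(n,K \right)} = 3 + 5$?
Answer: $- \frac{40376}{84681} \approx -0.4768$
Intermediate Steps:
$j{\left(n,K \right)} = 8$
$g = - \frac{2060}{873}$ ($g = \frac{2060}{-873} = 2060 \left(- \frac{1}{873}\right) = - \frac{2060}{873} \approx -2.3597$)
$h{\left(s \right)} = 5 - 5 s$ ($h{\left(s \right)} = - 5 s + 5 = 5 - 5 s$)
$\frac{g}{h{\left(\frac{1}{90 + j{\left(-2,3 \right)}} \right)}} = - \frac{2060}{873 \left(5 - \frac{5}{90 + 8}\right)} = - \frac{2060}{873 \left(5 - \frac{5}{98}\right)} = - \frac{2060}{873 \cdot \frac{485}{98}} = \left(- \frac{2060}{873}\right) \frac{98}{485} = - \frac{40376}{84681}$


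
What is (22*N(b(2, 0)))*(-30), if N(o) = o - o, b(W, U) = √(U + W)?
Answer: 0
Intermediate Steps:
N(o) = 0
(22*N(b(2, 0)))*(-30) = (22*0)*(-30) = 0*(-30) = 0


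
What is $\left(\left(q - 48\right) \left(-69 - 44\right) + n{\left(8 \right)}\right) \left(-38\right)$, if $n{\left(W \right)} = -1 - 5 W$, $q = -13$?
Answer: $-260376$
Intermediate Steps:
$\left(\left(q - 48\right) \left(-69 - 44\right) + n{\left(8 \right)}\right) \left(-38\right) = \left(\left(-13 - 48\right) \left(-69 - 44\right) - 41\right) \left(-38\right) = \left(\left(-13 - 48\right) \left(-113\right) - 41\right) \left(-38\right) = \left(\left(-61\right) \left(-113\right) - 41\right) \left(-38\right) = \left(6893 - 41\right) \left(-38\right) = 6852 \left(-38\right) = -260376$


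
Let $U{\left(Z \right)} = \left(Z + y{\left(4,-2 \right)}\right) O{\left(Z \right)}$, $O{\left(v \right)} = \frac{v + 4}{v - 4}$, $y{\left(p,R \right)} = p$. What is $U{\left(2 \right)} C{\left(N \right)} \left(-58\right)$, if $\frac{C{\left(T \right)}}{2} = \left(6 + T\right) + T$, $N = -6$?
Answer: $-12528$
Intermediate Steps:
$O{\left(v \right)} = \frac{4 + v}{-4 + v}$
$C{\left(T \right)} = 12 + 4 T$ ($C{\left(T \right)} = 2 \left(\left(6 + T\right) + T\right) = 2 \left(6 + 2 T\right) = 12 + 4 T$)
$U{\left(Z \right)} = \frac{\left(4 + Z\right)^{2}}{-4 + Z}$ ($U{\left(Z \right)} = \left(Z + 4\right) \frac{4 + Z}{-4 + Z} = \left(4 + Z\right) \frac{4 + Z}{-4 + Z} = \frac{\left(4 + Z\right)^{2}}{-4 + Z}$)
$U{\left(2 \right)} C{\left(N \right)} \left(-58\right) = \frac{\left(4 + 2\right)^{2}}{-4 + 2} \left(12 + 4 \left(-6\right)\right) \left(-58\right) = \frac{6^{2}}{-2} \left(12 - 24\right) \left(-58\right) = \left(- \frac{1}{2}\right) 36 \left(-12\right) \left(-58\right) = \left(-18\right) \left(-12\right) \left(-58\right) = 216 \left(-58\right) = -12528$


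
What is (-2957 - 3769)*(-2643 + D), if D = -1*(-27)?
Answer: 17595216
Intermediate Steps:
D = 27
(-2957 - 3769)*(-2643 + D) = (-2957 - 3769)*(-2643 + 27) = -6726*(-2616) = 17595216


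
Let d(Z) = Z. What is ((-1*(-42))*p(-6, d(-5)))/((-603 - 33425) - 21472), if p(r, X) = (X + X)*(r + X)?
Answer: -77/925 ≈ -0.083243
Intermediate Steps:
p(r, X) = 2*X*(X + r) (p(r, X) = (2*X)*(X + r) = 2*X*(X + r))
((-1*(-42))*p(-6, d(-5)))/((-603 - 33425) - 21472) = ((-1*(-42))*(2*(-5)*(-5 - 6)))/((-603 - 33425) - 21472) = (42*(2*(-5)*(-11)))/(-34028 - 21472) = (42*110)/(-55500) = 4620*(-1/55500) = -77/925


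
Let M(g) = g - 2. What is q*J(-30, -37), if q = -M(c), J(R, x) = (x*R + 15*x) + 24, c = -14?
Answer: 9264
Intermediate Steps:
M(g) = -2 + g
J(R, x) = 24 + 15*x + R*x (J(R, x) = (R*x + 15*x) + 24 = (15*x + R*x) + 24 = 24 + 15*x + R*x)
q = 16 (q = -(-2 - 14) = -1*(-16) = 16)
q*J(-30, -37) = 16*(24 + 15*(-37) - 30*(-37)) = 16*(24 - 555 + 1110) = 16*579 = 9264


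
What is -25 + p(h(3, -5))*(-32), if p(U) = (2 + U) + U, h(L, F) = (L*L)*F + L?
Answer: 2599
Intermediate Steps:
h(L, F) = L + F*L**2 (h(L, F) = L**2*F + L = F*L**2 + L = L + F*L**2)
p(U) = 2 + 2*U
-25 + p(h(3, -5))*(-32) = -25 + (2 + 2*(3*(1 - 5*3)))*(-32) = -25 + (2 + 2*(3*(1 - 15)))*(-32) = -25 + (2 + 2*(3*(-14)))*(-32) = -25 + (2 + 2*(-42))*(-32) = -25 + (2 - 84)*(-32) = -25 - 82*(-32) = -25 + 2624 = 2599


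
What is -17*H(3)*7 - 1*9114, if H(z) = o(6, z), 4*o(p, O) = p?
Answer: -18585/2 ≈ -9292.5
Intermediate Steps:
o(p, O) = p/4
H(z) = 3/2 (H(z) = (1/4)*6 = 3/2)
-17*H(3)*7 - 1*9114 = -17*3/2*7 - 1*9114 = -51/2*7 - 9114 = -357/2 - 9114 = -18585/2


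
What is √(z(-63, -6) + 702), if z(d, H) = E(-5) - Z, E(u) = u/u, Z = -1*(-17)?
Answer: 7*√14 ≈ 26.192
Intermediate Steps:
Z = 17
E(u) = 1
z(d, H) = -16 (z(d, H) = 1 - 1*17 = 1 - 17 = -16)
√(z(-63, -6) + 702) = √(-16 + 702) = √686 = 7*√14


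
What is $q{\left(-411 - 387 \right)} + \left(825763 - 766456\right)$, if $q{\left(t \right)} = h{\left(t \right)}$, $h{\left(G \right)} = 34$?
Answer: $59341$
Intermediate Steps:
$q{\left(t \right)} = 34$
$q{\left(-411 - 387 \right)} + \left(825763 - 766456\right) = 34 + \left(825763 - 766456\right) = 34 + 59307 = 59341$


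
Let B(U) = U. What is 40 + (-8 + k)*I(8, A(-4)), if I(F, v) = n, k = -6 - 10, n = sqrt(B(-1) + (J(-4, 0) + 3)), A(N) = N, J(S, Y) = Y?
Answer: 40 - 24*sqrt(2) ≈ 6.0589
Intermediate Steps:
n = sqrt(2) (n = sqrt(-1 + (0 + 3)) = sqrt(-1 + 3) = sqrt(2) ≈ 1.4142)
k = -16
I(F, v) = sqrt(2)
40 + (-8 + k)*I(8, A(-4)) = 40 + (-8 - 16)*sqrt(2) = 40 - 24*sqrt(2)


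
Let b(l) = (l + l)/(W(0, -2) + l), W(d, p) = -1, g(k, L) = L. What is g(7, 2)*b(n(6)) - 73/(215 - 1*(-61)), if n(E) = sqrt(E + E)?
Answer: 12445/3036 + 8*sqrt(3)/11 ≈ 5.3588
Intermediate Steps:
n(E) = sqrt(2)*sqrt(E) (n(E) = sqrt(2*E) = sqrt(2)*sqrt(E))
b(l) = 2*l/(-1 + l) (b(l) = (l + l)/(-1 + l) = (2*l)/(-1 + l) = 2*l/(-1 + l))
g(7, 2)*b(n(6)) - 73/(215 - 1*(-61)) = 2*(2*(sqrt(2)*sqrt(6))/(-1 + sqrt(2)*sqrt(6))) - 73/(215 - 1*(-61)) = 2*(2*(2*sqrt(3))/(-1 + 2*sqrt(3))) - 73/(215 + 61) = 2*(4*sqrt(3)/(-1 + 2*sqrt(3))) - 73/276 = 8*sqrt(3)/(-1 + 2*sqrt(3)) - 73*1/276 = 8*sqrt(3)/(-1 + 2*sqrt(3)) - 73/276 = -73/276 + 8*sqrt(3)/(-1 + 2*sqrt(3))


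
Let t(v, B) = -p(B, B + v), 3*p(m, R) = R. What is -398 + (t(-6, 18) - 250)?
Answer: -652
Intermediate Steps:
p(m, R) = R/3
t(v, B) = -B/3 - v/3 (t(v, B) = -(B + v)/3 = -(B/3 + v/3) = -B/3 - v/3)
-398 + (t(-6, 18) - 250) = -398 + ((-⅓*18 - ⅓*(-6)) - 250) = -398 + ((-6 + 2) - 250) = -398 + (-4 - 250) = -398 - 254 = -652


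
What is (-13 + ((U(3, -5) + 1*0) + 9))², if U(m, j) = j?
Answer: 81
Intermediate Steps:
(-13 + ((U(3, -5) + 1*0) + 9))² = (-13 + ((-5 + 1*0) + 9))² = (-13 + ((-5 + 0) + 9))² = (-13 + (-5 + 9))² = (-13 + 4)² = (-9)² = 81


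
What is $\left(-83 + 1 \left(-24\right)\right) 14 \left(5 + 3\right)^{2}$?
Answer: $-95872$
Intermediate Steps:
$\left(-83 + 1 \left(-24\right)\right) 14 \left(5 + 3\right)^{2} = \left(-83 - 24\right) 14 \cdot 8^{2} = - 107 \cdot 14 \cdot 64 = \left(-107\right) 896 = -95872$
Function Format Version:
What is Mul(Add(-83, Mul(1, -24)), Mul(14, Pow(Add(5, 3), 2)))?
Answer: -95872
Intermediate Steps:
Mul(Add(-83, Mul(1, -24)), Mul(14, Pow(Add(5, 3), 2))) = Mul(Add(-83, -24), Mul(14, Pow(8, 2))) = Mul(-107, Mul(14, 64)) = Mul(-107, 896) = -95872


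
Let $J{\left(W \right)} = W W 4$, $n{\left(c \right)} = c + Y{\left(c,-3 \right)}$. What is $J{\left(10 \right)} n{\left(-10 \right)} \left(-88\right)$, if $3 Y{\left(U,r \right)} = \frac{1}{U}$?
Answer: $\frac{1059520}{3} \approx 3.5317 \cdot 10^{5}$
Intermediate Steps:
$Y{\left(U,r \right)} = \frac{1}{3 U}$
$n{\left(c \right)} = c + \frac{1}{3 c}$
$J{\left(W \right)} = 4 W^{2}$ ($J{\left(W \right)} = W^{2} \cdot 4 = 4 W^{2}$)
$J{\left(10 \right)} n{\left(-10 \right)} \left(-88\right) = 4 \cdot 10^{2} \left(-10 + \frac{1}{3 \left(-10\right)}\right) \left(-88\right) = 4 \cdot 100 \left(-10 + \frac{1}{3} \left(- \frac{1}{10}\right)\right) \left(-88\right) = 400 \left(-10 - \frac{1}{30}\right) \left(-88\right) = 400 \left(- \frac{301}{30}\right) \left(-88\right) = \left(- \frac{12040}{3}\right) \left(-88\right) = \frac{1059520}{3}$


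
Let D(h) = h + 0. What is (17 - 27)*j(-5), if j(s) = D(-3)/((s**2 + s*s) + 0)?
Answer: 3/5 ≈ 0.60000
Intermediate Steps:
D(h) = h
j(s) = -3/(2*s**2) (j(s) = -3/((s**2 + s*s) + 0) = -3/((s**2 + s**2) + 0) = -3/(2*s**2 + 0) = -3*1/(2*s**2) = -3/(2*s**2))
(17 - 27)*j(-5) = (17 - 27)*(-3/2/(-5)**2) = -(-15)/25 = -10*(-3/50) = 3/5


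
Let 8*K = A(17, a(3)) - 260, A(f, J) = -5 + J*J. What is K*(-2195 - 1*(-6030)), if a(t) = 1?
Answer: -126555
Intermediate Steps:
A(f, J) = -5 + J**2
K = -33 (K = ((-5 + 1**2) - 260)/8 = ((-5 + 1) - 260)/8 = (-4 - 260)/8 = (1/8)*(-264) = -33)
K*(-2195 - 1*(-6030)) = -33*(-2195 - 1*(-6030)) = -33*(-2195 + 6030) = -33*3835 = -126555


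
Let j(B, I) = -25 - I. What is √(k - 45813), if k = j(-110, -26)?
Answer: 2*I*√11453 ≈ 214.04*I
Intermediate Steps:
k = 1 (k = -25 - 1*(-26) = -25 + 26 = 1)
√(k - 45813) = √(1 - 45813) = √(-45812) = 2*I*√11453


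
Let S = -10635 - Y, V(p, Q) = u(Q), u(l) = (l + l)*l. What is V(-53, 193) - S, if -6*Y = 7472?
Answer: 251663/3 ≈ 83888.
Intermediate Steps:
Y = -3736/3 (Y = -1/6*7472 = -3736/3 ≈ -1245.3)
u(l) = 2*l**2 (u(l) = (2*l)*l = 2*l**2)
V(p, Q) = 2*Q**2
S = -28169/3 (S = -10635 - 1*(-3736/3) = -10635 + 3736/3 = -28169/3 ≈ -9389.7)
V(-53, 193) - S = 2*193**2 - 1*(-28169/3) = 2*37249 + 28169/3 = 74498 + 28169/3 = 251663/3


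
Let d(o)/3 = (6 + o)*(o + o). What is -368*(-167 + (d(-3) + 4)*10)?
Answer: 245456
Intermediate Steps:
d(o) = 6*o*(6 + o) (d(o) = 3*((6 + o)*(o + o)) = 3*((6 + o)*(2*o)) = 3*(2*o*(6 + o)) = 6*o*(6 + o))
-368*(-167 + (d(-3) + 4)*10) = -368*(-167 + (6*(-3)*(6 - 3) + 4)*10) = -368*(-167 + (6*(-3)*3 + 4)*10) = -368*(-167 + (-54 + 4)*10) = -368*(-167 - 50*10) = -368*(-167 - 500) = -368*(-667) = 245456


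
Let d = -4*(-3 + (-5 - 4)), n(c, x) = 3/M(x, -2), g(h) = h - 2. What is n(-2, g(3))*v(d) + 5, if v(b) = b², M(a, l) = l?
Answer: -3451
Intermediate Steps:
g(h) = -2 + h
n(c, x) = -3/2 (n(c, x) = 3/(-2) = 3*(-½) = -3/2)
d = 48 (d = -4*(-3 - 9) = -4*(-12) = 48)
n(-2, g(3))*v(d) + 5 = -3/2*48² + 5 = -3/2*2304 + 5 = -3456 + 5 = -3451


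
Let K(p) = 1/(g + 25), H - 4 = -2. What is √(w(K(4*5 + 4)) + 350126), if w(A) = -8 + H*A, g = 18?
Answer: 2*√161842067/43 ≈ 591.71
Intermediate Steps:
H = 2 (H = 4 - 2 = 2)
K(p) = 1/43 (K(p) = 1/(18 + 25) = 1/43)
w(A) = -8 + 2*A
√(w(K(4*5 + 4)) + 350126) = √((-8 + 2*(1/43)) + 350126) = √((-8 + 2/43) + 350126) = √(-342/43 + 350126) = √(15055076/43) = 2*√161842067/43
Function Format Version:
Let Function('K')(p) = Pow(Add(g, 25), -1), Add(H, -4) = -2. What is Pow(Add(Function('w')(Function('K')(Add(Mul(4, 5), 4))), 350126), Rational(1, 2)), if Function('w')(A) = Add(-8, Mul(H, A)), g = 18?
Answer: Mul(Rational(2, 43), Pow(161842067, Rational(1, 2))) ≈ 591.71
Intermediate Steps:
H = 2 (H = Add(4, -2) = 2)
Function('K')(p) = Rational(1, 43) (Function('K')(p) = Pow(Add(18, 25), -1) = Pow(43, -1) = Rational(1, 43))
Function('w')(A) = Add(-8, Mul(2, A))
Pow(Add(Function('w')(Function('K')(Add(Mul(4, 5), 4))), 350126), Rational(1, 2)) = Pow(Add(Add(-8, Mul(2, Rational(1, 43))), 350126), Rational(1, 2)) = Pow(Add(Add(-8, Rational(2, 43)), 350126), Rational(1, 2)) = Pow(Add(Rational(-342, 43), 350126), Rational(1, 2)) = Pow(Rational(15055076, 43), Rational(1, 2)) = Mul(Rational(2, 43), Pow(161842067, Rational(1, 2)))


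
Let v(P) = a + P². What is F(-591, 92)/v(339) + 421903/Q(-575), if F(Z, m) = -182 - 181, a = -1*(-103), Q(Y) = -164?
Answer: -12132257551/4715984 ≈ -2572.6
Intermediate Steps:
a = 103
F(Z, m) = -363
v(P) = 103 + P²
F(-591, 92)/v(339) + 421903/Q(-575) = -363/(103 + 339²) + 421903/(-164) = -363/(103 + 114921) + 421903*(-1/164) = -363/115024 - 421903/164 = -12132257551/4715984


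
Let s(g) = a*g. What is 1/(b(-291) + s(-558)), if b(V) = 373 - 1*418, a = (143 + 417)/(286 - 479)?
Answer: 193/303795 ≈ 0.00063530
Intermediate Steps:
a = -560/193 (a = 560/(-193) = 560*(-1/193) = -560/193 ≈ -2.9016)
b(V) = -45 (b(V) = 373 - 418 = -45)
s(g) = -560*g/193
1/(b(-291) + s(-558)) = 1/(-45 - 560/193*(-558)) = 1/(-45 + 312480/193) = 1/(303795/193) = 193/303795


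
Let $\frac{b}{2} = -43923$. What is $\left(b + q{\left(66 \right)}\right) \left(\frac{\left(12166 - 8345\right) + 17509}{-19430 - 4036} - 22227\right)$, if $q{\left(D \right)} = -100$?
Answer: $\frac{7645440574992}{3911} \approx 1.9549 \cdot 10^{9}$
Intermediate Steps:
$b = -87846$ ($b = 2 \left(-43923\right) = -87846$)
$\left(b + q{\left(66 \right)}\right) \left(\frac{\left(12166 - 8345\right) + 17509}{-19430 - 4036} - 22227\right) = \left(-87846 - 100\right) \left(\frac{\left(12166 - 8345\right) + 17509}{-19430 - 4036} - 22227\right) = - 87946 \left(\frac{\left(12166 - 8345\right) + 17509}{-23466} - 22227\right) = - 87946 \left(\left(3821 + 17509\right) \left(- \frac{1}{23466}\right) - 22227\right) = - 87946 \left(21330 \left(- \frac{1}{23466}\right) - 22227\right) = - 87946 \left(- \frac{3555}{3911} - 22227\right) = \left(-87946\right) \left(- \frac{86933352}{3911}\right) = \frac{7645440574992}{3911}$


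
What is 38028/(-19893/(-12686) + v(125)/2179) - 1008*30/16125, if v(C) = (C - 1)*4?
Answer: 1129940110567752/53362035725 ≈ 21175.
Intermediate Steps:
v(C) = -4 + 4*C (v(C) = (-1 + C)*4 = -4 + 4*C)
38028/(-19893/(-12686) + v(125)/2179) - 1008*30/16125 = 38028/(-19893/(-12686) + (-4 + 4*125)/2179) - 1008*30/16125 = 38028/(-19893*(-1/12686) + (-4 + 500)*(1/2179)) - 30240*1/16125 = 38028/(19893/12686 + 496*(1/2179)) - 2016/1075 = 38028/(19893/12686 + 496/2179) - 2016/1075 = 38028/(49639103/27642794) - 2016/1075 = 38028*(27642794/49639103) - 2016/1075 = 1051200170232/49639103 - 2016/1075 = 1129940110567752/53362035725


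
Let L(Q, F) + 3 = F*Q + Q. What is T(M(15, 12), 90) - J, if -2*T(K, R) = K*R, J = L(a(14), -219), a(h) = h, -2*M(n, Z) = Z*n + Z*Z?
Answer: 10345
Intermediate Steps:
M(n, Z) = -Z**2/2 - Z*n/2 (M(n, Z) = -(Z*n + Z*Z)/2 = -(Z*n + Z**2)/2 = -(Z**2 + Z*n)/2 = -Z**2/2 - Z*n/2)
L(Q, F) = -3 + Q + F*Q (L(Q, F) = -3 + (F*Q + Q) = -3 + (Q + F*Q) = -3 + Q + F*Q)
J = -3055 (J = -3 + 14 - 219*14 = -3 + 14 - 3066 = -3055)
T(K, R) = -K*R/2
T(M(15, 12), 90) - J = -1/2*(-1/2*12*(12 + 15))*90 - 1*(-3055) = -1/2*(-1/2*12*27)*90 + 3055 = -1/2*(-162)*90 + 3055 = 7290 + 3055 = 10345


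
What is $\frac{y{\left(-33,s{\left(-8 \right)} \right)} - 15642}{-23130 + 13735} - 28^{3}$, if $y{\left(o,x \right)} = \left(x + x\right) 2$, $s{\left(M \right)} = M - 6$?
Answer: $- \frac{206223342}{9395} \approx -21950.0$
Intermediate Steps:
$s{\left(M \right)} = -6 + M$
$y{\left(o,x \right)} = 4 x$ ($y{\left(o,x \right)} = 2 x 2 = 4 x$)
$\frac{y{\left(-33,s{\left(-8 \right)} \right)} - 15642}{-23130 + 13735} - 28^{3} = \frac{4 \left(-6 - 8\right) - 15642}{-23130 + 13735} - 28^{3} = \frac{4 \left(-14\right) - 15642}{-9395} - 21952 = \left(-56 - 15642\right) \left(- \frac{1}{9395}\right) - 21952 = \left(-15698\right) \left(- \frac{1}{9395}\right) - 21952 = \frac{15698}{9395} - 21952 = - \frac{206223342}{9395}$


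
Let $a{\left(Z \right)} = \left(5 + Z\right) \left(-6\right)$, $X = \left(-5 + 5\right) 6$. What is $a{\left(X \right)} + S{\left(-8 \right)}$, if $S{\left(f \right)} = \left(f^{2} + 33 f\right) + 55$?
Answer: $-175$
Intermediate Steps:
$X = 0$ ($X = 0 \cdot 6 = 0$)
$S{\left(f \right)} = 55 + f^{2} + 33 f$
$a{\left(Z \right)} = -30 - 6 Z$
$a{\left(X \right)} + S{\left(-8 \right)} = \left(-30 - 0\right) + \left(55 + \left(-8\right)^{2} + 33 \left(-8\right)\right) = \left(-30 + 0\right) + \left(55 + 64 - 264\right) = -30 - 145 = -175$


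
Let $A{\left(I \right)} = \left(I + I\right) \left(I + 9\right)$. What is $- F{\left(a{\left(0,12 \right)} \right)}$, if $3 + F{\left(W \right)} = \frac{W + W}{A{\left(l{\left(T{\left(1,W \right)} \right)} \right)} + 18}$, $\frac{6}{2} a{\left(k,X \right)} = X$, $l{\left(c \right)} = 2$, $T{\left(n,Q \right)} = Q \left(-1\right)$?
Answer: $\frac{89}{31} \approx 2.871$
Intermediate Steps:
$T{\left(n,Q \right)} = - Q$
$a{\left(k,X \right)} = \frac{X}{3}$
$A{\left(I \right)} = 2 I \left(9 + I\right)$
$F{\left(W \right)} = -3 + \frac{W}{31}$ ($F{\left(W \right)} = -3 + \frac{W + W}{2 \cdot 2 \left(9 + 2\right) + 18} = -3 + \frac{2 W}{2 \cdot 2 \cdot 11 + 18} = -3 + \frac{2 W}{44 + 18} = -3 + \frac{2 W}{62} = -3 + 2 W \frac{1}{62} = -3 + \frac{W}{31}$)
$- F{\left(a{\left(0,12 \right)} \right)} = - (-3 + \frac{\frac{1}{3} \cdot 12}{31}) = - (-3 + \frac{1}{31} \cdot 4) = - (-3 + \frac{4}{31}) = \left(-1\right) \left(- \frac{89}{31}\right) = \frac{89}{31}$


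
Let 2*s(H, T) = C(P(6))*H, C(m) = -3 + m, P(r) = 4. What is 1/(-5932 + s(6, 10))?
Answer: -1/5929 ≈ -0.00016866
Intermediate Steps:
s(H, T) = H/2 (s(H, T) = ((-3 + 4)*H)/2 = (1*H)/2 = H/2)
1/(-5932 + s(6, 10)) = 1/(-5932 + (½)*6) = 1/(-5932 + 3) = 1/(-5929) = -1/5929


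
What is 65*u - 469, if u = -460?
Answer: -30369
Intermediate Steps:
65*u - 469 = 65*(-460) - 469 = -29900 - 469 = -30369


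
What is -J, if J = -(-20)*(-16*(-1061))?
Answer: -339520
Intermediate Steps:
J = 339520 (J = -(-20)*16976 = -20*(-16976) = 339520)
-J = -1*339520 = -339520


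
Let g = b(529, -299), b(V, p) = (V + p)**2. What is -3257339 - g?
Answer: -3310239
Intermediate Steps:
g = 52900 (g = (529 - 299)**2 = 230**2 = 52900)
-3257339 - g = -3257339 - 1*52900 = -3257339 - 52900 = -3310239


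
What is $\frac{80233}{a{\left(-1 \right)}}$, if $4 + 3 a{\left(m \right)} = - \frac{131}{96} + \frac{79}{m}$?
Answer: $- \frac{23107104}{8099} \approx -2853.1$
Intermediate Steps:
$a{\left(m \right)} = - \frac{515}{288} + \frac{79}{3 m}$ ($a{\left(m \right)} = - \frac{4}{3} + \frac{- \frac{131}{96} + \frac{79}{m}}{3} = - \frac{4}{3} - \left(\frac{131}{288} - \frac{79}{3 m}\right) = - \frac{515}{288} + \frac{79}{3 m}$)
$\frac{80233}{a{\left(-1 \right)}} = \frac{80233}{\frac{1}{288} \frac{1}{-1} \left(7584 - -515\right)} = \frac{80233}{\frac{1}{288} \left(-1\right) \left(7584 + 515\right)} = \frac{80233}{\frac{1}{288} \left(-1\right) 8099} = \frac{80233}{- \frac{8099}{288}} = 80233 \left(- \frac{288}{8099}\right) = - \frac{23107104}{8099}$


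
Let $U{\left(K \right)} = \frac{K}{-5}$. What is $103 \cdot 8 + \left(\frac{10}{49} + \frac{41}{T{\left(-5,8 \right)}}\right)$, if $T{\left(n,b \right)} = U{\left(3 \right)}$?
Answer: $\frac{111113}{147} \approx 755.87$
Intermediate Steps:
$U{\left(K \right)} = - \frac{K}{5}$ ($U{\left(K \right)} = K \left(- \frac{1}{5}\right) = - \frac{K}{5}$)
$T{\left(n,b \right)} = - \frac{3}{5}$ ($T{\left(n,b \right)} = \left(- \frac{1}{5}\right) 3 = - \frac{3}{5}$)
$103 \cdot 8 + \left(\frac{10}{49} + \frac{41}{T{\left(-5,8 \right)}}\right) = 103 \cdot 8 + \left(\frac{10}{49} + \frac{41}{- \frac{3}{5}}\right) = 824 + \left(10 \cdot \frac{1}{49} + 41 \left(- \frac{5}{3}\right)\right) = 824 + \left(\frac{10}{49} - \frac{205}{3}\right) = 824 - \frac{10015}{147} = \frac{111113}{147}$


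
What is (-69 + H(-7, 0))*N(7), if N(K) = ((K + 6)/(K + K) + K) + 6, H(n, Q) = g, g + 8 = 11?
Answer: -6435/7 ≈ -919.29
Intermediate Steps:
g = 3 (g = -8 + 11 = 3)
H(n, Q) = 3
N(K) = 6 + K + (6 + K)/(2*K) (N(K) = ((6 + K)/((2*K)) + K) + 6 = ((6 + K)*(1/(2*K)) + K) + 6 = ((6 + K)/(2*K) + K) + 6 = (K + (6 + K)/(2*K)) + 6 = 6 + K + (6 + K)/(2*K))
(-69 + H(-7, 0))*N(7) = (-69 + 3)*(13/2 + 7 + 3/7) = -66*(13/2 + 7 + 3*(1/7)) = -66*(13/2 + 7 + 3/7) = -66*195/14 = -6435/7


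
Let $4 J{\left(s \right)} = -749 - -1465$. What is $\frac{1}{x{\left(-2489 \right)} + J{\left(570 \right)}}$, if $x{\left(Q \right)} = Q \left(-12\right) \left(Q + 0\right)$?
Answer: $- \frac{1}{74341273} \approx -1.3451 \cdot 10^{-8}$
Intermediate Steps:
$J{\left(s \right)} = 179$ ($J{\left(s \right)} = \frac{-749 - -1465}{4} = \frac{-749 + 1465}{4} = \frac{1}{4} \cdot 716 = 179$)
$x{\left(Q \right)} = - 12 Q^{2}$ ($x{\left(Q \right)} = - 12 Q Q = - 12 Q^{2}$)
$\frac{1}{x{\left(-2489 \right)} + J{\left(570 \right)}} = \frac{1}{- 12 \left(-2489\right)^{2} + 179} = \frac{1}{\left(-12\right) 6195121 + 179} = \frac{1}{-74341452 + 179} = \frac{1}{-74341273} = - \frac{1}{74341273}$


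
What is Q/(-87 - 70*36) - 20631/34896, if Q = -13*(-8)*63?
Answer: -31380401/10108208 ≈ -3.1044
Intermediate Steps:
Q = 6552 (Q = 104*63 = 6552)
Q/(-87 - 70*36) - 20631/34896 = 6552/(-87 - 70*36) - 20631/34896 = 6552/(-87 - 2520) - 20631*1/34896 = 6552/(-2607) - 6877/11632 = 6552*(-1/2607) - 6877/11632 = -2184/869 - 6877/11632 = -31380401/10108208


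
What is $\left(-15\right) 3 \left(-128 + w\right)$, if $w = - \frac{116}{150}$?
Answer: $\frac{28974}{5} \approx 5794.8$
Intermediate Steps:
$w = - \frac{58}{75}$ ($w = \left(-116\right) \frac{1}{150} = - \frac{58}{75} \approx -0.77333$)
$\left(-15\right) 3 \left(-128 + w\right) = \left(-15\right) 3 \left(-128 - \frac{58}{75}\right) = \left(-45\right) \left(- \frac{9658}{75}\right) = \frac{28974}{5}$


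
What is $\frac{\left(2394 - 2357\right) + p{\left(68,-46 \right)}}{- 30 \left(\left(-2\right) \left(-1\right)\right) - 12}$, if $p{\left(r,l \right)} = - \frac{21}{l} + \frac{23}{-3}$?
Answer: $- \frac{4111}{9936} \approx -0.41375$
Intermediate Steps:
$p{\left(r,l \right)} = - \frac{23}{3} - \frac{21}{l}$ ($p{\left(r,l \right)} = - \frac{21}{l} + 23 \left(- \frac{1}{3}\right) = - \frac{21}{l} - \frac{23}{3} = - \frac{23}{3} - \frac{21}{l}$)
$\frac{\left(2394 - 2357\right) + p{\left(68,-46 \right)}}{- 30 \left(\left(-2\right) \left(-1\right)\right) - 12} = \frac{\left(2394 - 2357\right) - \left(\frac{23}{3} + \frac{21}{-46}\right)}{- 30 \left(\left(-2\right) \left(-1\right)\right) - 12} = \frac{\left(2394 - 2357\right) - \frac{995}{138}}{\left(-30\right) 2 - 12} = \frac{37 + \left(- \frac{23}{3} + \frac{21}{46}\right)}{-60 - 12} = \frac{37 - \frac{995}{138}}{-72} = \frac{4111}{138} \left(- \frac{1}{72}\right) = - \frac{4111}{9936}$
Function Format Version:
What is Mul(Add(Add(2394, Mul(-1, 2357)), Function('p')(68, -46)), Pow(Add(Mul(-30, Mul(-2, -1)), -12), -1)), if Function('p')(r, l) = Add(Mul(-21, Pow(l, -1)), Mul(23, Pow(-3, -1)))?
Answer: Rational(-4111, 9936) ≈ -0.41375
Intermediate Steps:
Function('p')(r, l) = Add(Rational(-23, 3), Mul(-21, Pow(l, -1))) (Function('p')(r, l) = Add(Mul(-21, Pow(l, -1)), Mul(23, Rational(-1, 3))) = Add(Mul(-21, Pow(l, -1)), Rational(-23, 3)) = Add(Rational(-23, 3), Mul(-21, Pow(l, -1))))
Mul(Add(Add(2394, Mul(-1, 2357)), Function('p')(68, -46)), Pow(Add(Mul(-30, Mul(-2, -1)), -12), -1)) = Mul(Add(Add(2394, Mul(-1, 2357)), Add(Rational(-23, 3), Mul(-21, Pow(-46, -1)))), Pow(Add(Mul(-30, Mul(-2, -1)), -12), -1)) = Mul(Add(Add(2394, -2357), Add(Rational(-23, 3), Mul(-21, Rational(-1, 46)))), Pow(Add(Mul(-30, 2), -12), -1)) = Mul(Add(37, Add(Rational(-23, 3), Rational(21, 46))), Pow(Add(-60, -12), -1)) = Mul(Add(37, Rational(-995, 138)), Pow(-72, -1)) = Mul(Rational(4111, 138), Rational(-1, 72)) = Rational(-4111, 9936)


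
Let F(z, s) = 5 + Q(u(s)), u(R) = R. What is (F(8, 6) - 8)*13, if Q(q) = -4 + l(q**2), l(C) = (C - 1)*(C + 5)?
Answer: 18564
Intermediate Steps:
l(C) = (-1 + C)*(5 + C)
Q(q) = -9 + q**4 + 4*q**2 (Q(q) = -4 + (-5 + (q**2)**2 + 4*q**2) = -4 + (-5 + q**4 + 4*q**2) = -9 + q**4 + 4*q**2)
F(z, s) = -4 + s**4 + 4*s**2 (F(z, s) = 5 + (-9 + s**4 + 4*s**2) = -4 + s**4 + 4*s**2)
(F(8, 6) - 8)*13 = ((-4 + 6**4 + 4*6**2) - 8)*13 = ((-4 + 1296 + 4*36) - 8)*13 = ((-4 + 1296 + 144) - 8)*13 = (1436 - 8)*13 = 1428*13 = 18564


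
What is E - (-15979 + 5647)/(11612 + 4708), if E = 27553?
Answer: 37472941/1360 ≈ 27554.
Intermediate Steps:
E - (-15979 + 5647)/(11612 + 4708) = 27553 - (-15979 + 5647)/(11612 + 4708) = 27553 - (-10332)/16320 = 27553 - 1*(-861/1360) = 27553 + 861/1360 = 37472941/1360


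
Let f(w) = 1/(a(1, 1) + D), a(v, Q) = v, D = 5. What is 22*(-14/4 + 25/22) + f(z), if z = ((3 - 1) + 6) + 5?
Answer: -311/6 ≈ -51.833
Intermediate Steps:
z = 13 (z = (2 + 6) + 5 = 8 + 5 = 13)
f(w) = ⅙ (f(w) = 1/(1 + 5) = 1/6 = ⅙)
22*(-14/4 + 25/22) + f(z) = 22*(-14/4 + 25/22) + ⅙ = 22*(-14*¼ + 25*(1/22)) + ⅙ = 22*(-7/2 + 25/22) + ⅙ = 22*(-26/11) + ⅙ = -52 + ⅙ = -311/6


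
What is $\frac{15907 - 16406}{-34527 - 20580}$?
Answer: $\frac{499}{55107} \approx 0.0090551$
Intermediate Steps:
$\frac{15907 - 16406}{-34527 - 20580} = \frac{15907 - 16406}{-55107} = \left(-499\right) \left(- \frac{1}{55107}\right) = \frac{499}{55107}$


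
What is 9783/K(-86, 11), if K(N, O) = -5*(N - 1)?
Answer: 3261/145 ≈ 22.490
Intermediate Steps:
K(N, O) = 5 - 5*N (K(N, O) = -5*(-1 + N) = 5 - 5*N)
9783/K(-86, 11) = 9783/(5 - 5*(-86)) = 9783/(5 + 430) = 9783/435 = 9783*(1/435) = 3261/145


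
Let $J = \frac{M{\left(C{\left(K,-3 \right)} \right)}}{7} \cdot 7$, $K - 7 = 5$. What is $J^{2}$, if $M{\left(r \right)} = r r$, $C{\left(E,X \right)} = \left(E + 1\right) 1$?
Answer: $28561$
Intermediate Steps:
$K = 12$ ($K = 7 + 5 = 12$)
$C{\left(E,X \right)} = 1 + E$ ($C{\left(E,X \right)} = \left(1 + E\right) 1 = 1 + E$)
$M{\left(r \right)} = r^{2}$
$J = 169$ ($J = \frac{\left(1 + 12\right)^{2}}{7} \cdot 7 = \frac{13^{2}}{7} \cdot 7 = \frac{1}{7} \cdot 169 \cdot 7 = \frac{169}{7} \cdot 7 = 169$)
$J^{2} = 169^{2} = 28561$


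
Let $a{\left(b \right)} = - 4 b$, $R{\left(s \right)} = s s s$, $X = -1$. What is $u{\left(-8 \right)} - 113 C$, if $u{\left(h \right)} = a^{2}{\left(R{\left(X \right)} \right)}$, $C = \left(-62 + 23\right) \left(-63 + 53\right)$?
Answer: $-44054$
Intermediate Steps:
$R{\left(s \right)} = s^{3}$ ($R{\left(s \right)} = s^{2} s = s^{3}$)
$C = 390$ ($C = \left(-39\right) \left(-10\right) = 390$)
$u{\left(h \right)} = 16$ ($u{\left(h \right)} = \left(- 4 \left(-1\right)^{3}\right)^{2} = \left(\left(-4\right) \left(-1\right)\right)^{2} = 4^{2} = 16$)
$u{\left(-8 \right)} - 113 C = 16 - 44070 = -44054$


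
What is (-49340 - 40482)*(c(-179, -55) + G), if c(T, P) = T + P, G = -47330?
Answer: 4272293608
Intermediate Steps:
c(T, P) = P + T
(-49340 - 40482)*(c(-179, -55) + G) = (-49340 - 40482)*((-55 - 179) - 47330) = -89822*(-234 - 47330) = -89822*(-47564) = 4272293608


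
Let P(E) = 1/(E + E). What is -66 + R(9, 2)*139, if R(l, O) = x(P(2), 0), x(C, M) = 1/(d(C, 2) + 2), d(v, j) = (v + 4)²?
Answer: -18962/321 ≈ -59.072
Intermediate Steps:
d(v, j) = (4 + v)²
P(E) = 1/(2*E)
x(C, M) = 1/(2 + (4 + C)²) (x(C, M) = 1/((4 + C)² + 2) = 1/(2 + (4 + C)²))
R(l, O) = 16/321 (R(l, O) = 1/(2 + (4 + (½)/2)²) = 1/(2 + (4 + (½)*(½))²) = 1/(2 + (4 + ¼)²) = 1/(2 + (17/4)²) = 1/(2 + 289/16) = 1/(321/16) = 16/321)
-66 + R(9, 2)*139 = -66 + (16/321)*139 = -66 + 2224/321 = -18962/321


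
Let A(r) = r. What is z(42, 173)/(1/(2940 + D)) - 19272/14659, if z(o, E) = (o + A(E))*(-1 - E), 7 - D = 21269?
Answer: 10047660007908/14659 ≈ 6.8543e+8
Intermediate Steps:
D = -21262 (D = 7 - 1*21269 = 7 - 21269 = -21262)
z(o, E) = (-1 - E)*(E + o) (z(o, E) = (o + E)*(-1 - E) = (E + o)*(-1 - E) = (-1 - E)*(E + o))
z(42, 173)/(1/(2940 + D)) - 19272/14659 = (-1*173 - 1*42 - 1*173**2 - 1*173*42)/(1/(2940 - 21262)) - 19272/14659 = (-173 - 42 - 1*29929 - 7266)/(1/(-18322)) - 19272*1/14659 = (-173 - 42 - 29929 - 7266)/(-1/18322) - 19272/14659 = -37410*(-18322) - 19272/14659 = 685426020 - 19272/14659 = 10047660007908/14659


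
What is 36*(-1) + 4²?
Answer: -20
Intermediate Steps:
36*(-1) + 4² = -36 + 16 = -20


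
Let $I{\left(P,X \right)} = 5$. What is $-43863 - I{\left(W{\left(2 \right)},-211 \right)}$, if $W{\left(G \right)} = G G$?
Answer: $-43868$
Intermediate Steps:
$W{\left(G \right)} = G^{2}$
$-43863 - I{\left(W{\left(2 \right)},-211 \right)} = -43863 - 5 = -43868$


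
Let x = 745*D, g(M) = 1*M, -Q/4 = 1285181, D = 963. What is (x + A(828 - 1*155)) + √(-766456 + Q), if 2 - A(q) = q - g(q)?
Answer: 717437 + 2*I*√1476795 ≈ 7.1744e+5 + 2430.5*I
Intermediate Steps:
Q = -5140724 (Q = -4*1285181 = -5140724)
g(M) = M
A(q) = 2 (A(q) = 2 - (q - q) = 2 - 1*0 = 2 + 0 = 2)
x = 717435 (x = 745*963 = 717435)
(x + A(828 - 1*155)) + √(-766456 + Q) = (717435 + 2) + √(-766456 - 5140724) = 717437 + √(-5907180) = 717437 + 2*I*√1476795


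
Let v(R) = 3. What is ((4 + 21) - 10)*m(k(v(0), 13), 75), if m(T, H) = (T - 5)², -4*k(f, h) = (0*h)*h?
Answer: 375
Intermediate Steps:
k(f, h) = 0 (k(f, h) = -0*h*h/4 = -0*h = -¼*0 = 0)
m(T, H) = (-5 + T)²
((4 + 21) - 10)*m(k(v(0), 13), 75) = ((4 + 21) - 10)*(-5 + 0)² = (25 - 10)*(-5)² = 15*25 = 375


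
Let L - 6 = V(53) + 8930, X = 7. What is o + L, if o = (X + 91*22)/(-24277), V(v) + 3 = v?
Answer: 218151113/24277 ≈ 8985.9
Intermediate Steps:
V(v) = -3 + v
o = -2009/24277 (o = (7 + 91*22)/(-24277) = (7 + 2002)*(-1/24277) = 2009*(-1/24277) = -2009/24277 ≈ -0.082753)
L = 8986 (L = 6 + ((-3 + 53) + 8930) = 6 + (50 + 8930) = 6 + 8980 = 8986)
o + L = -2009/24277 + 8986 = 218151113/24277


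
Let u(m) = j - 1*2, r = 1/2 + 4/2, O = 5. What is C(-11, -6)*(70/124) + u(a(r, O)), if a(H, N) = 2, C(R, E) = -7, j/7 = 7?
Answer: 2669/62 ≈ 43.048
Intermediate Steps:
j = 49 (j = 7*7 = 49)
r = 5/2 (r = 1*(1/2) + 4*(1/2) = 1/2 + 2 = 5/2 ≈ 2.5000)
u(m) = 47 (u(m) = 49 - 1*2 = 49 - 2 = 47)
C(-11, -6)*(70/124) + u(a(r, O)) = -490/124 + 47 = -7*35/62 + 47 = -245/62 + 47 = 2669/62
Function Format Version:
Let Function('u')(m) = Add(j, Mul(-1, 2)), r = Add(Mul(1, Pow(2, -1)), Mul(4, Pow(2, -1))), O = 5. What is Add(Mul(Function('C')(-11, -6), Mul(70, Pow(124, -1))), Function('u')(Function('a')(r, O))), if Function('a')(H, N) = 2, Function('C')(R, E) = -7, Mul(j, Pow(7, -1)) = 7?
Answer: Rational(2669, 62) ≈ 43.048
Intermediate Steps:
j = 49 (j = Mul(7, 7) = 49)
r = Rational(5, 2) (r = Add(Mul(1, Rational(1, 2)), Mul(4, Rational(1, 2))) = Add(Rational(1, 2), 2) = Rational(5, 2) ≈ 2.5000)
Function('u')(m) = 47 (Function('u')(m) = Add(49, Mul(-1, 2)) = Add(49, -2) = 47)
Add(Mul(Function('C')(-11, -6), Mul(70, Pow(124, -1))), Function('u')(Function('a')(r, O))) = Add(Mul(-7, Mul(70, Pow(124, -1))), 47) = Add(Mul(-7, Mul(70, Rational(1, 124))), 47) = Add(Mul(-7, Rational(35, 62)), 47) = Add(Rational(-245, 62), 47) = Rational(2669, 62)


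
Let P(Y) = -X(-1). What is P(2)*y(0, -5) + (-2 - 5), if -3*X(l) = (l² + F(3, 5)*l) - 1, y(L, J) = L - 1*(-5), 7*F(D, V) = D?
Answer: -54/7 ≈ -7.7143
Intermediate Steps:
F(D, V) = D/7
y(L, J) = 5 + L (y(L, J) = L + 5 = 5 + L)
X(l) = ⅓ - l²/3 - l/7 (X(l) = -((l² + ((⅐)*3)*l) - 1)/3 = -((l² + 3*l/7) - 1)/3 = -(-1 + l² + 3*l/7)/3 = ⅓ - l²/3 - l/7)
P(Y) = -⅐ (P(Y) = -(⅓ - ⅓*(-1)² - ⅐*(-1)) = -(⅓ - ⅓*1 + ⅐) = -(⅓ - ⅓ + ⅐) = -1*⅐ = -⅐)
P(2)*y(0, -5) + (-2 - 5) = -(5 + 0)/7 + (-2 - 5) = -⅐*5 - 7 = -5/7 - 7 = -54/7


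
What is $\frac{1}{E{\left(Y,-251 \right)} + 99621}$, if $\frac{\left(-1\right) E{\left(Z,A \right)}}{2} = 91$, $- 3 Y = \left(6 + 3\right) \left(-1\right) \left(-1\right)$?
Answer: $\frac{1}{99439} \approx 1.0056 \cdot 10^{-5}$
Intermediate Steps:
$Y = -3$ ($Y = - \frac{\left(6 + 3\right) \left(-1\right) \left(-1\right)}{3} = - \frac{9 \left(-1\right) \left(-1\right)}{3} = - \frac{\left(-9\right) \left(-1\right)}{3} = \left(- \frac{1}{3}\right) 9 = -3$)
$E{\left(Z,A \right)} = -182$ ($E{\left(Z,A \right)} = \left(-2\right) 91 = -182$)
$\frac{1}{E{\left(Y,-251 \right)} + 99621} = \frac{1}{-182 + 99621} = \frac{1}{99439}$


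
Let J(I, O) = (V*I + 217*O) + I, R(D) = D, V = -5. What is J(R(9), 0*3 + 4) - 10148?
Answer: -9316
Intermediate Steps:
J(I, O) = -4*I + 217*O (J(I, O) = (-5*I + 217*O) + I = -4*I + 217*O)
J(R(9), 0*3 + 4) - 10148 = (-4*9 + 217*(0*3 + 4)) - 10148 = (-36 + 217*(0 + 4)) - 10148 = (-36 + 217*4) - 10148 = (-36 + 868) - 10148 = 832 - 10148 = -9316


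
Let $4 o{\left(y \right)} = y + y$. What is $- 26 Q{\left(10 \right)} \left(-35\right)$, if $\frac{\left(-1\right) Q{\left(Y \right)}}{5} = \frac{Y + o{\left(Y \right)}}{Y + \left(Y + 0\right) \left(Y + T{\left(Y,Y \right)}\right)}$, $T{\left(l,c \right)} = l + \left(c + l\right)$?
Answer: $- \frac{6825}{41} \approx -166.46$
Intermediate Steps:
$o{\left(y \right)} = \frac{y}{2}$ ($o{\left(y \right)} = \frac{y + y}{4} = \frac{2 y}{4} = \frac{y}{2}$)
$T{\left(l,c \right)} = c + 2 l$
$Q{\left(Y \right)} = - \frac{15 Y}{2 \left(Y + 4 Y^{2}\right)}$ ($Q{\left(Y \right)} = - 5 \frac{Y + \frac{Y}{2}}{Y + \left(Y + 0\right) \left(Y + \left(Y + 2 Y\right)\right)} = - 5 \frac{\frac{3}{2} Y}{Y + Y \left(Y + 3 Y\right)} = - 5 \frac{\frac{3}{2} Y}{Y + Y 4 Y} = - 5 \frac{\frac{3}{2} Y}{Y + 4 Y^{2}} = - 5 \frac{3 Y}{2 \left(Y + 4 Y^{2}\right)} = - \frac{15 Y}{2 \left(Y + 4 Y^{2}\right)}$)
$- 26 Q{\left(10 \right)} \left(-35\right) = - 26 \left(- \frac{15}{2 + 8 \cdot 10}\right) \left(-35\right) = - 26 \left(- \frac{15}{2 + 80}\right) \left(-35\right) = - 26 \left(- \frac{15}{82}\right) \left(-35\right) = - 26 \left(\left(-15\right) \frac{1}{82}\right) \left(-35\right) = \left(-26\right) \left(- \frac{15}{82}\right) \left(-35\right) = \frac{195}{41} \left(-35\right) = - \frac{6825}{41}$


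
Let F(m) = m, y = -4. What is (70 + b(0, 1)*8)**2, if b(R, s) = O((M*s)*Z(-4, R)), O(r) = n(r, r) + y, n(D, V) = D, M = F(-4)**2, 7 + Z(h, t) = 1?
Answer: 532900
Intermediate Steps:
Z(h, t) = -6 (Z(h, t) = -7 + 1 = -6)
M = 16 (M = (-4)**2 = 16)
O(r) = -4 + r (O(r) = r - 4 = -4 + r)
b(R, s) = -4 - 96*s (b(R, s) = -4 + (16*s)*(-6) = -4 - 96*s)
(70 + b(0, 1)*8)**2 = (70 + (-4 - 96*1)*8)**2 = (70 + (-4 - 96)*8)**2 = (70 - 100*8)**2 = (70 - 800)**2 = (-730)**2 = 532900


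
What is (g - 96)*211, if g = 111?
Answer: 3165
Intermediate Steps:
(g - 96)*211 = (111 - 96)*211 = 15*211 = 3165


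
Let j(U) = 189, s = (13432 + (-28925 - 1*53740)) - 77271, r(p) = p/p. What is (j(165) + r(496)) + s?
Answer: -146314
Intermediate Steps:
r(p) = 1
s = -146504 (s = (13432 + (-28925 - 53740)) - 77271 = (13432 - 82665) - 77271 = -69233 - 77271 = -146504)
(j(165) + r(496)) + s = (189 + 1) - 146504 = 190 - 146504 = -146314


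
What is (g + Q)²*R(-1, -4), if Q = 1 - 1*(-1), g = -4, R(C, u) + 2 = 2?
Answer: 0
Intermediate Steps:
R(C, u) = 0 (R(C, u) = -2 + 2 = 0)
Q = 2 (Q = 1 + 1 = 2)
(g + Q)²*R(-1, -4) = (-4 + 2)²*0 = (-2)²*0 = 4*0 = 0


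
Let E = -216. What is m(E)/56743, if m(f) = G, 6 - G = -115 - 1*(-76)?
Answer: 45/56743 ≈ 0.00079305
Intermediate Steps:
G = 45 (G = 6 - (-115 - 1*(-76)) = 6 - (-115 + 76) = 6 - 1*(-39) = 6 + 39 = 45)
m(f) = 45
m(E)/56743 = 45/56743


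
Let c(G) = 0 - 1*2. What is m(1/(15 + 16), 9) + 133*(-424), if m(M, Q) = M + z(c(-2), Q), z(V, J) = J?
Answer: -1747872/31 ≈ -56383.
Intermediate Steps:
c(G) = -2 (c(G) = 0 - 2 = -2)
m(M, Q) = M + Q
m(1/(15 + 16), 9) + 133*(-424) = (1/(15 + 16) + 9) + 133*(-424) = (1/31 + 9) - 56392 = 280/31 - 56392 = -1747872/31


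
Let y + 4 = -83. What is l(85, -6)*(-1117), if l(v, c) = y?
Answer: 97179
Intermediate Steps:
y = -87 (y = -4 - 83 = -87)
l(v, c) = -87
l(85, -6)*(-1117) = -87*(-1117) = 97179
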